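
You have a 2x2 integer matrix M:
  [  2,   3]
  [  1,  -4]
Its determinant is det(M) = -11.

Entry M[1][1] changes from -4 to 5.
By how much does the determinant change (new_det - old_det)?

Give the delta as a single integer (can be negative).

Cofactor C_11 = 2
Entry delta = 5 - -4 = 9
Det delta = entry_delta * cofactor = 9 * 2 = 18

Answer: 18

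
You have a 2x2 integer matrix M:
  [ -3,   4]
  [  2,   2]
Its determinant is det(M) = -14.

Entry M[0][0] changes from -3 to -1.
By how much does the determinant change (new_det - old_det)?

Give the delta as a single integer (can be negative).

Answer: 4

Derivation:
Cofactor C_00 = 2
Entry delta = -1 - -3 = 2
Det delta = entry_delta * cofactor = 2 * 2 = 4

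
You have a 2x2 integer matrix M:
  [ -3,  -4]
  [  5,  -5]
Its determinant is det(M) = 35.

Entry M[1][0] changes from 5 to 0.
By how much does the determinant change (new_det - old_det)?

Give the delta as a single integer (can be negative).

Cofactor C_10 = 4
Entry delta = 0 - 5 = -5
Det delta = entry_delta * cofactor = -5 * 4 = -20

Answer: -20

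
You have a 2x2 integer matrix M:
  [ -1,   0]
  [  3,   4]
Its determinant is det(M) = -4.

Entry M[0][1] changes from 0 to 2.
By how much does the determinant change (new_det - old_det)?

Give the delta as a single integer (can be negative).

Answer: -6

Derivation:
Cofactor C_01 = -3
Entry delta = 2 - 0 = 2
Det delta = entry_delta * cofactor = 2 * -3 = -6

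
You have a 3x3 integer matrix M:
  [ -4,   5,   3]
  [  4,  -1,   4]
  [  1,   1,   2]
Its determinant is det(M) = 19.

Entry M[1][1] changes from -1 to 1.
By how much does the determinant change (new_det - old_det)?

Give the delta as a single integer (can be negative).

Cofactor C_11 = -11
Entry delta = 1 - -1 = 2
Det delta = entry_delta * cofactor = 2 * -11 = -22

Answer: -22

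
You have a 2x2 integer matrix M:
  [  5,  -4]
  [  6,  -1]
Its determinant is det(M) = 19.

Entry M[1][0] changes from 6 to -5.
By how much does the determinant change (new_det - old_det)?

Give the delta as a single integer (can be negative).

Cofactor C_10 = 4
Entry delta = -5 - 6 = -11
Det delta = entry_delta * cofactor = -11 * 4 = -44

Answer: -44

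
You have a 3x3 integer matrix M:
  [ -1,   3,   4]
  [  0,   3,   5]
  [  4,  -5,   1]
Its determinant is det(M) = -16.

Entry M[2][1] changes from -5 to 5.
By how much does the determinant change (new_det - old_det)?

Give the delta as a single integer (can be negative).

Cofactor C_21 = 5
Entry delta = 5 - -5 = 10
Det delta = entry_delta * cofactor = 10 * 5 = 50

Answer: 50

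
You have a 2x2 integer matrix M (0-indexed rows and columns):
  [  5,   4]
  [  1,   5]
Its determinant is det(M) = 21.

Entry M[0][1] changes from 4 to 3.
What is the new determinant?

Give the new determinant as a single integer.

det is linear in row 0: changing M[0][1] by delta changes det by delta * cofactor(0,1).
Cofactor C_01 = (-1)^(0+1) * minor(0,1) = -1
Entry delta = 3 - 4 = -1
Det delta = -1 * -1 = 1
New det = 21 + 1 = 22

Answer: 22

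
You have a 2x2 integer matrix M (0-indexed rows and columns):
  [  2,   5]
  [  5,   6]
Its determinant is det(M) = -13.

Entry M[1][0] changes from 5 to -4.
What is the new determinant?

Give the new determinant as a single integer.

Answer: 32

Derivation:
det is linear in row 1: changing M[1][0] by delta changes det by delta * cofactor(1,0).
Cofactor C_10 = (-1)^(1+0) * minor(1,0) = -5
Entry delta = -4 - 5 = -9
Det delta = -9 * -5 = 45
New det = -13 + 45 = 32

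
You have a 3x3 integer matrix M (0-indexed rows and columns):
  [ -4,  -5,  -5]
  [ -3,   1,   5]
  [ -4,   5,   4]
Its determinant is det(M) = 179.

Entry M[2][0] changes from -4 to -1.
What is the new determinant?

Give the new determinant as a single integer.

det is linear in row 2: changing M[2][0] by delta changes det by delta * cofactor(2,0).
Cofactor C_20 = (-1)^(2+0) * minor(2,0) = -20
Entry delta = -1 - -4 = 3
Det delta = 3 * -20 = -60
New det = 179 + -60 = 119

Answer: 119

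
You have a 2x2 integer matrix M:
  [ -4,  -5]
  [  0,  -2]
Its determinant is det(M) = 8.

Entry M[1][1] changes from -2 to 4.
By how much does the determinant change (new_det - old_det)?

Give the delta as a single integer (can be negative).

Cofactor C_11 = -4
Entry delta = 4 - -2 = 6
Det delta = entry_delta * cofactor = 6 * -4 = -24

Answer: -24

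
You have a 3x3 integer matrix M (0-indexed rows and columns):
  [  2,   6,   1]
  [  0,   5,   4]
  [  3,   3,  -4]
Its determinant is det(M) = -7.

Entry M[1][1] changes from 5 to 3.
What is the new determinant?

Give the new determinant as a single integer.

det is linear in row 1: changing M[1][1] by delta changes det by delta * cofactor(1,1).
Cofactor C_11 = (-1)^(1+1) * minor(1,1) = -11
Entry delta = 3 - 5 = -2
Det delta = -2 * -11 = 22
New det = -7 + 22 = 15

Answer: 15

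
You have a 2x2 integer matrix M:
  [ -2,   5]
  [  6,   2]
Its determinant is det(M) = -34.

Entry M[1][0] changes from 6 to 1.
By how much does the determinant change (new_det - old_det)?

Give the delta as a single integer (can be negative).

Answer: 25

Derivation:
Cofactor C_10 = -5
Entry delta = 1 - 6 = -5
Det delta = entry_delta * cofactor = -5 * -5 = 25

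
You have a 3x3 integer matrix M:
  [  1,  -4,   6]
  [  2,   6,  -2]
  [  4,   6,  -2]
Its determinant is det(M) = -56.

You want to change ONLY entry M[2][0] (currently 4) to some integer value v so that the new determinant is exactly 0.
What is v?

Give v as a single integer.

det is linear in entry M[2][0]: det = old_det + (v - 4) * C_20
Cofactor C_20 = -28
Want det = 0: -56 + (v - 4) * -28 = 0
  (v - 4) = 56 / -28 = -2
  v = 4 + (-2) = 2

Answer: 2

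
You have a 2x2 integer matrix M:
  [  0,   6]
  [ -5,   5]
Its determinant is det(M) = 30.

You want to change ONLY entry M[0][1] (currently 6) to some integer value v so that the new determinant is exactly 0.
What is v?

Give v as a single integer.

det is linear in entry M[0][1]: det = old_det + (v - 6) * C_01
Cofactor C_01 = 5
Want det = 0: 30 + (v - 6) * 5 = 0
  (v - 6) = -30 / 5 = -6
  v = 6 + (-6) = 0

Answer: 0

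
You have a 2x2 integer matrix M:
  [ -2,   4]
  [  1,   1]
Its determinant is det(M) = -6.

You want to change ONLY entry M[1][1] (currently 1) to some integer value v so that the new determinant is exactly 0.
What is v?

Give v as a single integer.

det is linear in entry M[1][1]: det = old_det + (v - 1) * C_11
Cofactor C_11 = -2
Want det = 0: -6 + (v - 1) * -2 = 0
  (v - 1) = 6 / -2 = -3
  v = 1 + (-3) = -2

Answer: -2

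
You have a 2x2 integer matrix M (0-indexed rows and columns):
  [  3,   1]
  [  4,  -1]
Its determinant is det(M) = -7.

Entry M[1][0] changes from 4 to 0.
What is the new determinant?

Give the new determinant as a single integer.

det is linear in row 1: changing M[1][0] by delta changes det by delta * cofactor(1,0).
Cofactor C_10 = (-1)^(1+0) * minor(1,0) = -1
Entry delta = 0 - 4 = -4
Det delta = -4 * -1 = 4
New det = -7 + 4 = -3

Answer: -3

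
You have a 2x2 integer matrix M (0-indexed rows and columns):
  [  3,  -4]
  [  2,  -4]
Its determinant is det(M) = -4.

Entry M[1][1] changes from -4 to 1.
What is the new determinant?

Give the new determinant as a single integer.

Answer: 11

Derivation:
det is linear in row 1: changing M[1][1] by delta changes det by delta * cofactor(1,1).
Cofactor C_11 = (-1)^(1+1) * minor(1,1) = 3
Entry delta = 1 - -4 = 5
Det delta = 5 * 3 = 15
New det = -4 + 15 = 11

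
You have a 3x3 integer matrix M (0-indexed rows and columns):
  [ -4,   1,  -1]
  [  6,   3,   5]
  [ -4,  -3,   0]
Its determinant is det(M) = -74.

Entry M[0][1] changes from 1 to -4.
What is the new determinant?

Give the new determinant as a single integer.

det is linear in row 0: changing M[0][1] by delta changes det by delta * cofactor(0,1).
Cofactor C_01 = (-1)^(0+1) * minor(0,1) = -20
Entry delta = -4 - 1 = -5
Det delta = -5 * -20 = 100
New det = -74 + 100 = 26

Answer: 26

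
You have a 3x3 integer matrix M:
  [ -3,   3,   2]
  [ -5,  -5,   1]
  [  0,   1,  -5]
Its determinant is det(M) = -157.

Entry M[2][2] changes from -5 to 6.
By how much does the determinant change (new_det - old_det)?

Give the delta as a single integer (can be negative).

Cofactor C_22 = 30
Entry delta = 6 - -5 = 11
Det delta = entry_delta * cofactor = 11 * 30 = 330

Answer: 330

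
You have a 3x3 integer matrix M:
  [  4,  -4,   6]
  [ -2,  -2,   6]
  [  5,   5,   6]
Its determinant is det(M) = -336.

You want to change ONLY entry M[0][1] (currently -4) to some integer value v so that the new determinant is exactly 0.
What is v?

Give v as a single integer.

det is linear in entry M[0][1]: det = old_det + (v - -4) * C_01
Cofactor C_01 = 42
Want det = 0: -336 + (v - -4) * 42 = 0
  (v - -4) = 336 / 42 = 8
  v = -4 + (8) = 4

Answer: 4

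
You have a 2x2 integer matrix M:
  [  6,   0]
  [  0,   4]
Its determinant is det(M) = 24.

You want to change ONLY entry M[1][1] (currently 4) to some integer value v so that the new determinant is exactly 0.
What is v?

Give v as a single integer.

Answer: 0

Derivation:
det is linear in entry M[1][1]: det = old_det + (v - 4) * C_11
Cofactor C_11 = 6
Want det = 0: 24 + (v - 4) * 6 = 0
  (v - 4) = -24 / 6 = -4
  v = 4 + (-4) = 0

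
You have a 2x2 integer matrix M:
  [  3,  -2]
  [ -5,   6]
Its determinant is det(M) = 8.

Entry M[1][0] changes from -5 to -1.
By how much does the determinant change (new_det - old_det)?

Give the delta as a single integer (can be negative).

Answer: 8

Derivation:
Cofactor C_10 = 2
Entry delta = -1 - -5 = 4
Det delta = entry_delta * cofactor = 4 * 2 = 8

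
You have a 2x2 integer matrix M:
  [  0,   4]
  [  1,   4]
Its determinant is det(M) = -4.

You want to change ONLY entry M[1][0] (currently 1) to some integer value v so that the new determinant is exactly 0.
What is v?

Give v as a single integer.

Answer: 0

Derivation:
det is linear in entry M[1][0]: det = old_det + (v - 1) * C_10
Cofactor C_10 = -4
Want det = 0: -4 + (v - 1) * -4 = 0
  (v - 1) = 4 / -4 = -1
  v = 1 + (-1) = 0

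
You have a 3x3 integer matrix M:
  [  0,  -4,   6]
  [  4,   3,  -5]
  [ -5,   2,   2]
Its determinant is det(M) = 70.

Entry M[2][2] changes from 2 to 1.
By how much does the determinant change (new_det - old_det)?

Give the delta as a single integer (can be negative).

Answer: -16

Derivation:
Cofactor C_22 = 16
Entry delta = 1 - 2 = -1
Det delta = entry_delta * cofactor = -1 * 16 = -16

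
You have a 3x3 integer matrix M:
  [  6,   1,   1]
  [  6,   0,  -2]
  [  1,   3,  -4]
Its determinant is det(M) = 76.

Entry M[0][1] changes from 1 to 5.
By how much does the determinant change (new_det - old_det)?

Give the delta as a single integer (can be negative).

Answer: 88

Derivation:
Cofactor C_01 = 22
Entry delta = 5 - 1 = 4
Det delta = entry_delta * cofactor = 4 * 22 = 88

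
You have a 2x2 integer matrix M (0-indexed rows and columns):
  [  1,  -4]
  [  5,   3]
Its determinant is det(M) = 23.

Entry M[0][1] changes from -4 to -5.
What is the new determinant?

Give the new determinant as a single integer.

Answer: 28

Derivation:
det is linear in row 0: changing M[0][1] by delta changes det by delta * cofactor(0,1).
Cofactor C_01 = (-1)^(0+1) * minor(0,1) = -5
Entry delta = -5 - -4 = -1
Det delta = -1 * -5 = 5
New det = 23 + 5 = 28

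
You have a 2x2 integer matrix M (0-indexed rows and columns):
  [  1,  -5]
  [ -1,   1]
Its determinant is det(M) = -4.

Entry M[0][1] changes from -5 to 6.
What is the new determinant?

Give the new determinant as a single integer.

Answer: 7

Derivation:
det is linear in row 0: changing M[0][1] by delta changes det by delta * cofactor(0,1).
Cofactor C_01 = (-1)^(0+1) * minor(0,1) = 1
Entry delta = 6 - -5 = 11
Det delta = 11 * 1 = 11
New det = -4 + 11 = 7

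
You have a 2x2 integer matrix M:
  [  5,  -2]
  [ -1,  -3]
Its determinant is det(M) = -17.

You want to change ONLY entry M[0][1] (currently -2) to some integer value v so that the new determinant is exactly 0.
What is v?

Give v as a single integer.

Answer: 15

Derivation:
det is linear in entry M[0][1]: det = old_det + (v - -2) * C_01
Cofactor C_01 = 1
Want det = 0: -17 + (v - -2) * 1 = 0
  (v - -2) = 17 / 1 = 17
  v = -2 + (17) = 15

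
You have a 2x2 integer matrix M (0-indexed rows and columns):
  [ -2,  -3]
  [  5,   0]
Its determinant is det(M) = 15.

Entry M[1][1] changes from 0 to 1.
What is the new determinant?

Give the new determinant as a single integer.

det is linear in row 1: changing M[1][1] by delta changes det by delta * cofactor(1,1).
Cofactor C_11 = (-1)^(1+1) * minor(1,1) = -2
Entry delta = 1 - 0 = 1
Det delta = 1 * -2 = -2
New det = 15 + -2 = 13

Answer: 13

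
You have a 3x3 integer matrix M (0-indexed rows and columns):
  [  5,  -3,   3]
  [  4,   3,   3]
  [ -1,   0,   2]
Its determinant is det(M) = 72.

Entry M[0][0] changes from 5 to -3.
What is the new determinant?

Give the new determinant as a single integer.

Answer: 24

Derivation:
det is linear in row 0: changing M[0][0] by delta changes det by delta * cofactor(0,0).
Cofactor C_00 = (-1)^(0+0) * minor(0,0) = 6
Entry delta = -3 - 5 = -8
Det delta = -8 * 6 = -48
New det = 72 + -48 = 24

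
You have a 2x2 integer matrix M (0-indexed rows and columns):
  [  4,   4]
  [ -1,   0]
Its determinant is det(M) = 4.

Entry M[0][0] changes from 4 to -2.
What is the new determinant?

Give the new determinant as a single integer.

Answer: 4

Derivation:
det is linear in row 0: changing M[0][0] by delta changes det by delta * cofactor(0,0).
Cofactor C_00 = (-1)^(0+0) * minor(0,0) = 0
Entry delta = -2 - 4 = -6
Det delta = -6 * 0 = 0
New det = 4 + 0 = 4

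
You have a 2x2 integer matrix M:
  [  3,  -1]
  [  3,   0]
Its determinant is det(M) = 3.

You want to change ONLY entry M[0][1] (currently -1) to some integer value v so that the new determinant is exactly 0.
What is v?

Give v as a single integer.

Answer: 0

Derivation:
det is linear in entry M[0][1]: det = old_det + (v - -1) * C_01
Cofactor C_01 = -3
Want det = 0: 3 + (v - -1) * -3 = 0
  (v - -1) = -3 / -3 = 1
  v = -1 + (1) = 0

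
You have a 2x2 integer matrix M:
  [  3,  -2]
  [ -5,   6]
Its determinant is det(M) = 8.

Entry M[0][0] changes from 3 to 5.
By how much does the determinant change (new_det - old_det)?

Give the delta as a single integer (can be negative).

Answer: 12

Derivation:
Cofactor C_00 = 6
Entry delta = 5 - 3 = 2
Det delta = entry_delta * cofactor = 2 * 6 = 12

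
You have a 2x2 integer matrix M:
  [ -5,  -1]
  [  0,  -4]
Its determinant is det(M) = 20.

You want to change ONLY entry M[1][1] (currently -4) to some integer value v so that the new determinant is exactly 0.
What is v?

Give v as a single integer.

Answer: 0

Derivation:
det is linear in entry M[1][1]: det = old_det + (v - -4) * C_11
Cofactor C_11 = -5
Want det = 0: 20 + (v - -4) * -5 = 0
  (v - -4) = -20 / -5 = 4
  v = -4 + (4) = 0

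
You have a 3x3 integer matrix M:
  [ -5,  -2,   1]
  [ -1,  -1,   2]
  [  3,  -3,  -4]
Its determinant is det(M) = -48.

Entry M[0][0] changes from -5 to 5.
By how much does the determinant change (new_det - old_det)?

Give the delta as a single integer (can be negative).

Answer: 100

Derivation:
Cofactor C_00 = 10
Entry delta = 5 - -5 = 10
Det delta = entry_delta * cofactor = 10 * 10 = 100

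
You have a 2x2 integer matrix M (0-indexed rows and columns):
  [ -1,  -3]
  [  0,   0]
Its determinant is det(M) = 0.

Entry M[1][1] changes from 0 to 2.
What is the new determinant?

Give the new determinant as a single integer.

det is linear in row 1: changing M[1][1] by delta changes det by delta * cofactor(1,1).
Cofactor C_11 = (-1)^(1+1) * minor(1,1) = -1
Entry delta = 2 - 0 = 2
Det delta = 2 * -1 = -2
New det = 0 + -2 = -2

Answer: -2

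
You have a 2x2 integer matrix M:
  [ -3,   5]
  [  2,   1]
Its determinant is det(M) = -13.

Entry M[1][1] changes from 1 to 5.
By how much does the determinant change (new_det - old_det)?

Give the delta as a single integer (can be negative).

Answer: -12

Derivation:
Cofactor C_11 = -3
Entry delta = 5 - 1 = 4
Det delta = entry_delta * cofactor = 4 * -3 = -12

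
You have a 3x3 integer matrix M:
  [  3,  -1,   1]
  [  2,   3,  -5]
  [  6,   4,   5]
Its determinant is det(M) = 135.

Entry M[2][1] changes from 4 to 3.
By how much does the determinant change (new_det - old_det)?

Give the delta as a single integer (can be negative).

Cofactor C_21 = 17
Entry delta = 3 - 4 = -1
Det delta = entry_delta * cofactor = -1 * 17 = -17

Answer: -17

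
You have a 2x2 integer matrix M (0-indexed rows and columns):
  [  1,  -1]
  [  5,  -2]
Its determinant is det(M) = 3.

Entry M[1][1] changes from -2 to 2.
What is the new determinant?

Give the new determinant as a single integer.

det is linear in row 1: changing M[1][1] by delta changes det by delta * cofactor(1,1).
Cofactor C_11 = (-1)^(1+1) * minor(1,1) = 1
Entry delta = 2 - -2 = 4
Det delta = 4 * 1 = 4
New det = 3 + 4 = 7

Answer: 7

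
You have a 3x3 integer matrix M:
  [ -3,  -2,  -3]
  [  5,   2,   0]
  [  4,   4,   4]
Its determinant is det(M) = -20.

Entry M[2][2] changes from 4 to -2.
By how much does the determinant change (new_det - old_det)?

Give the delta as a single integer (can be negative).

Cofactor C_22 = 4
Entry delta = -2 - 4 = -6
Det delta = entry_delta * cofactor = -6 * 4 = -24

Answer: -24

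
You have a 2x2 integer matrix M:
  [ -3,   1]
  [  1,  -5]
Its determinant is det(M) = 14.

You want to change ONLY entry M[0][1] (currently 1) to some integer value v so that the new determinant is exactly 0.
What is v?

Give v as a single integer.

Answer: 15

Derivation:
det is linear in entry M[0][1]: det = old_det + (v - 1) * C_01
Cofactor C_01 = -1
Want det = 0: 14 + (v - 1) * -1 = 0
  (v - 1) = -14 / -1 = 14
  v = 1 + (14) = 15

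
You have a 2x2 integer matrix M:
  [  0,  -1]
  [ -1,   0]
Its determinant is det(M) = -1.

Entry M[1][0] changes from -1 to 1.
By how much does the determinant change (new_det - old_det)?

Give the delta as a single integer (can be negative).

Cofactor C_10 = 1
Entry delta = 1 - -1 = 2
Det delta = entry_delta * cofactor = 2 * 1 = 2

Answer: 2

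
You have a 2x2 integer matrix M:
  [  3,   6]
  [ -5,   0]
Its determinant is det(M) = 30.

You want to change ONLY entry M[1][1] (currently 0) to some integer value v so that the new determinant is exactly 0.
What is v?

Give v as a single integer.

det is linear in entry M[1][1]: det = old_det + (v - 0) * C_11
Cofactor C_11 = 3
Want det = 0: 30 + (v - 0) * 3 = 0
  (v - 0) = -30 / 3 = -10
  v = 0 + (-10) = -10

Answer: -10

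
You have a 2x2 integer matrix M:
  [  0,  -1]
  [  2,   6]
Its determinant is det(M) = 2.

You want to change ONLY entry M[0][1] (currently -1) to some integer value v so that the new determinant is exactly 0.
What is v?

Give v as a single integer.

det is linear in entry M[0][1]: det = old_det + (v - -1) * C_01
Cofactor C_01 = -2
Want det = 0: 2 + (v - -1) * -2 = 0
  (v - -1) = -2 / -2 = 1
  v = -1 + (1) = 0

Answer: 0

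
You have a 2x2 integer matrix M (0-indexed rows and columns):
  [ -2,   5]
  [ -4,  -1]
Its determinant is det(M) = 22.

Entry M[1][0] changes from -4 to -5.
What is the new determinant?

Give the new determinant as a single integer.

det is linear in row 1: changing M[1][0] by delta changes det by delta * cofactor(1,0).
Cofactor C_10 = (-1)^(1+0) * minor(1,0) = -5
Entry delta = -5 - -4 = -1
Det delta = -1 * -5 = 5
New det = 22 + 5 = 27

Answer: 27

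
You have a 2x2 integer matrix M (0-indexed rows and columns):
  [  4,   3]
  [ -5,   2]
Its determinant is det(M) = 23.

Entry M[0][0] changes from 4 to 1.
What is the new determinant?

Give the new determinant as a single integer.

Answer: 17

Derivation:
det is linear in row 0: changing M[0][0] by delta changes det by delta * cofactor(0,0).
Cofactor C_00 = (-1)^(0+0) * minor(0,0) = 2
Entry delta = 1 - 4 = -3
Det delta = -3 * 2 = -6
New det = 23 + -6 = 17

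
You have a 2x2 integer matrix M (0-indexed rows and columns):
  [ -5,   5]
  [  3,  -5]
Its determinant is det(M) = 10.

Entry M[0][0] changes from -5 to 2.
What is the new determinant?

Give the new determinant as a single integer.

Answer: -25

Derivation:
det is linear in row 0: changing M[0][0] by delta changes det by delta * cofactor(0,0).
Cofactor C_00 = (-1)^(0+0) * minor(0,0) = -5
Entry delta = 2 - -5 = 7
Det delta = 7 * -5 = -35
New det = 10 + -35 = -25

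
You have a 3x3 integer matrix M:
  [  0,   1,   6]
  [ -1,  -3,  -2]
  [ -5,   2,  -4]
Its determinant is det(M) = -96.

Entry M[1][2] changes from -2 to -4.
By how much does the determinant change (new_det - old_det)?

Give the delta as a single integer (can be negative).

Cofactor C_12 = -5
Entry delta = -4 - -2 = -2
Det delta = entry_delta * cofactor = -2 * -5 = 10

Answer: 10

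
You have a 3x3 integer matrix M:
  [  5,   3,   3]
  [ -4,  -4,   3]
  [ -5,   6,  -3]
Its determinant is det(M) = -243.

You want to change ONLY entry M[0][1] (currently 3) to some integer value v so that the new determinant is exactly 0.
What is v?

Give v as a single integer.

det is linear in entry M[0][1]: det = old_det + (v - 3) * C_01
Cofactor C_01 = -27
Want det = 0: -243 + (v - 3) * -27 = 0
  (v - 3) = 243 / -27 = -9
  v = 3 + (-9) = -6

Answer: -6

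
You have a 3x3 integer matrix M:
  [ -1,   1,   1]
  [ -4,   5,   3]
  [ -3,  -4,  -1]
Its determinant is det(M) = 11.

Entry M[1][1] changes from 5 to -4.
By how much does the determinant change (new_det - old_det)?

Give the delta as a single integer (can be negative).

Answer: -36

Derivation:
Cofactor C_11 = 4
Entry delta = -4 - 5 = -9
Det delta = entry_delta * cofactor = -9 * 4 = -36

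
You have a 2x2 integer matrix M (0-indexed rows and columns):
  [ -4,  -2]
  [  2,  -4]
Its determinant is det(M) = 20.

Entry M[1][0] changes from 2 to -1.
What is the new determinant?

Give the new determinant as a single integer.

Answer: 14

Derivation:
det is linear in row 1: changing M[1][0] by delta changes det by delta * cofactor(1,0).
Cofactor C_10 = (-1)^(1+0) * minor(1,0) = 2
Entry delta = -1 - 2 = -3
Det delta = -3 * 2 = -6
New det = 20 + -6 = 14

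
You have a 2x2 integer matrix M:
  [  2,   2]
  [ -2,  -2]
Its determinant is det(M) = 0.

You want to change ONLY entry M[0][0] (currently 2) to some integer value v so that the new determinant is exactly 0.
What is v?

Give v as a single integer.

det is linear in entry M[0][0]: det = old_det + (v - 2) * C_00
Cofactor C_00 = -2
Want det = 0: 0 + (v - 2) * -2 = 0
  (v - 2) = 0 / -2 = 0
  v = 2 + (0) = 2

Answer: 2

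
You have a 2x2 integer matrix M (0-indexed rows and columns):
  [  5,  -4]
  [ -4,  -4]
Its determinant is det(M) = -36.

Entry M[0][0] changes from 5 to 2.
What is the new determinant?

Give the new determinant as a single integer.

Answer: -24

Derivation:
det is linear in row 0: changing M[0][0] by delta changes det by delta * cofactor(0,0).
Cofactor C_00 = (-1)^(0+0) * minor(0,0) = -4
Entry delta = 2 - 5 = -3
Det delta = -3 * -4 = 12
New det = -36 + 12 = -24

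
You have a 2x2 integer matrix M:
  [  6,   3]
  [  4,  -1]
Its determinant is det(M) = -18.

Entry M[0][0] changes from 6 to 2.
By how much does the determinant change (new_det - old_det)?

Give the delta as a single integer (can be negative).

Answer: 4

Derivation:
Cofactor C_00 = -1
Entry delta = 2 - 6 = -4
Det delta = entry_delta * cofactor = -4 * -1 = 4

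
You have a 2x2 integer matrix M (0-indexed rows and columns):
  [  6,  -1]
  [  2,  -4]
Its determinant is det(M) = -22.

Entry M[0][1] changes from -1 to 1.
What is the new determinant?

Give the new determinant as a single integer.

det is linear in row 0: changing M[0][1] by delta changes det by delta * cofactor(0,1).
Cofactor C_01 = (-1)^(0+1) * minor(0,1) = -2
Entry delta = 1 - -1 = 2
Det delta = 2 * -2 = -4
New det = -22 + -4 = -26

Answer: -26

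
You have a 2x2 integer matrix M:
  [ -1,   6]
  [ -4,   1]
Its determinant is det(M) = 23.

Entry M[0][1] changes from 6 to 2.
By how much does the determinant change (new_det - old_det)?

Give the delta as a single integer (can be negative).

Cofactor C_01 = 4
Entry delta = 2 - 6 = -4
Det delta = entry_delta * cofactor = -4 * 4 = -16

Answer: -16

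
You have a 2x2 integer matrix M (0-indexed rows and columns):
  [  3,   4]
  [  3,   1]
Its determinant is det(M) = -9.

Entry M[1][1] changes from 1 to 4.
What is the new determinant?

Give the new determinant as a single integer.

Answer: 0

Derivation:
det is linear in row 1: changing M[1][1] by delta changes det by delta * cofactor(1,1).
Cofactor C_11 = (-1)^(1+1) * minor(1,1) = 3
Entry delta = 4 - 1 = 3
Det delta = 3 * 3 = 9
New det = -9 + 9 = 0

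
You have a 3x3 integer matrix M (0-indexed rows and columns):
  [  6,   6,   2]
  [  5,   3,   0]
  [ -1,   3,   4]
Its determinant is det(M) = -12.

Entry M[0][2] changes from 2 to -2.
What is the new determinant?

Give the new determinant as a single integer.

det is linear in row 0: changing M[0][2] by delta changes det by delta * cofactor(0,2).
Cofactor C_02 = (-1)^(0+2) * minor(0,2) = 18
Entry delta = -2 - 2 = -4
Det delta = -4 * 18 = -72
New det = -12 + -72 = -84

Answer: -84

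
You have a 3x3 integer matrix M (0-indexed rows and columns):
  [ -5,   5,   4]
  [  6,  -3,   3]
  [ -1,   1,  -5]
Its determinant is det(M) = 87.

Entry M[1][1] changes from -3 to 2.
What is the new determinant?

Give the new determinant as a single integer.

Answer: 232

Derivation:
det is linear in row 1: changing M[1][1] by delta changes det by delta * cofactor(1,1).
Cofactor C_11 = (-1)^(1+1) * minor(1,1) = 29
Entry delta = 2 - -3 = 5
Det delta = 5 * 29 = 145
New det = 87 + 145 = 232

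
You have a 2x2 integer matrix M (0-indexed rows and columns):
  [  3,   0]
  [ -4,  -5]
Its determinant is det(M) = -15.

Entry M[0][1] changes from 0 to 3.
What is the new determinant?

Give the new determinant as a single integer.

det is linear in row 0: changing M[0][1] by delta changes det by delta * cofactor(0,1).
Cofactor C_01 = (-1)^(0+1) * minor(0,1) = 4
Entry delta = 3 - 0 = 3
Det delta = 3 * 4 = 12
New det = -15 + 12 = -3

Answer: -3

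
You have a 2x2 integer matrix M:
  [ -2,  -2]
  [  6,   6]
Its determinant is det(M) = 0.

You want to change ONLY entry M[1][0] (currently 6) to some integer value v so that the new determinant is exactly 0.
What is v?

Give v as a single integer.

det is linear in entry M[1][0]: det = old_det + (v - 6) * C_10
Cofactor C_10 = 2
Want det = 0: 0 + (v - 6) * 2 = 0
  (v - 6) = 0 / 2 = 0
  v = 6 + (0) = 6

Answer: 6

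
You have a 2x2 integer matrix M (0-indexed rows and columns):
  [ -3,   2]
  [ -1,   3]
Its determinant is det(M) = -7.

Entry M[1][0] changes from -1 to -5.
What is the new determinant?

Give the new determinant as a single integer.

Answer: 1

Derivation:
det is linear in row 1: changing M[1][0] by delta changes det by delta * cofactor(1,0).
Cofactor C_10 = (-1)^(1+0) * minor(1,0) = -2
Entry delta = -5 - -1 = -4
Det delta = -4 * -2 = 8
New det = -7 + 8 = 1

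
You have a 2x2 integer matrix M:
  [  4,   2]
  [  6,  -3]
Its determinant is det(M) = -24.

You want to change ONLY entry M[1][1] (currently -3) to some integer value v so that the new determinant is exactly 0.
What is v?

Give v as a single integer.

Answer: 3

Derivation:
det is linear in entry M[1][1]: det = old_det + (v - -3) * C_11
Cofactor C_11 = 4
Want det = 0: -24 + (v - -3) * 4 = 0
  (v - -3) = 24 / 4 = 6
  v = -3 + (6) = 3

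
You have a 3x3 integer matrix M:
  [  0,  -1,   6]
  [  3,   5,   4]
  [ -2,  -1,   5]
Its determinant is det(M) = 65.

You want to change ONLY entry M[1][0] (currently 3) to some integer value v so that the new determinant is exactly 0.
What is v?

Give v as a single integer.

Answer: 68

Derivation:
det is linear in entry M[1][0]: det = old_det + (v - 3) * C_10
Cofactor C_10 = -1
Want det = 0: 65 + (v - 3) * -1 = 0
  (v - 3) = -65 / -1 = 65
  v = 3 + (65) = 68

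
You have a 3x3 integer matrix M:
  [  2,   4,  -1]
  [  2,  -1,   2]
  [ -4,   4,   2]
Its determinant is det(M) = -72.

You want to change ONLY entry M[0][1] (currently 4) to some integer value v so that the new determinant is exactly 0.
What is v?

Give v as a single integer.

det is linear in entry M[0][1]: det = old_det + (v - 4) * C_01
Cofactor C_01 = -12
Want det = 0: -72 + (v - 4) * -12 = 0
  (v - 4) = 72 / -12 = -6
  v = 4 + (-6) = -2

Answer: -2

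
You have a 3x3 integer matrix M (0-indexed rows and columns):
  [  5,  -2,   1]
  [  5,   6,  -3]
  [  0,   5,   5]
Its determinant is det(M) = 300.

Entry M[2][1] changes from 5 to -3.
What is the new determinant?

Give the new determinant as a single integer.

det is linear in row 2: changing M[2][1] by delta changes det by delta * cofactor(2,1).
Cofactor C_21 = (-1)^(2+1) * minor(2,1) = 20
Entry delta = -3 - 5 = -8
Det delta = -8 * 20 = -160
New det = 300 + -160 = 140

Answer: 140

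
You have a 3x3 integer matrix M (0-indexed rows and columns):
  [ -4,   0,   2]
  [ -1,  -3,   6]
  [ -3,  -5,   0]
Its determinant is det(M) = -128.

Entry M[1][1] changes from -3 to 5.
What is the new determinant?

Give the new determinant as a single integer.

det is linear in row 1: changing M[1][1] by delta changes det by delta * cofactor(1,1).
Cofactor C_11 = (-1)^(1+1) * minor(1,1) = 6
Entry delta = 5 - -3 = 8
Det delta = 8 * 6 = 48
New det = -128 + 48 = -80

Answer: -80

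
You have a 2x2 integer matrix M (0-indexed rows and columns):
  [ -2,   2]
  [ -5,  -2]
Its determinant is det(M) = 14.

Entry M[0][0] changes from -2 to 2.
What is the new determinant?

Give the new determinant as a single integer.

det is linear in row 0: changing M[0][0] by delta changes det by delta * cofactor(0,0).
Cofactor C_00 = (-1)^(0+0) * minor(0,0) = -2
Entry delta = 2 - -2 = 4
Det delta = 4 * -2 = -8
New det = 14 + -8 = 6

Answer: 6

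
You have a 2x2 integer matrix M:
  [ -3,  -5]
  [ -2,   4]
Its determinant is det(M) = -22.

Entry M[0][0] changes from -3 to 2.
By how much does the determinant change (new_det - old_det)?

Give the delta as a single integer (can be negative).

Cofactor C_00 = 4
Entry delta = 2 - -3 = 5
Det delta = entry_delta * cofactor = 5 * 4 = 20

Answer: 20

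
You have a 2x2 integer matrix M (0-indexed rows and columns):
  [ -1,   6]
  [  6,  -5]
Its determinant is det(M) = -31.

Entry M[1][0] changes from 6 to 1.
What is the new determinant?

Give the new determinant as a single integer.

Answer: -1

Derivation:
det is linear in row 1: changing M[1][0] by delta changes det by delta * cofactor(1,0).
Cofactor C_10 = (-1)^(1+0) * minor(1,0) = -6
Entry delta = 1 - 6 = -5
Det delta = -5 * -6 = 30
New det = -31 + 30 = -1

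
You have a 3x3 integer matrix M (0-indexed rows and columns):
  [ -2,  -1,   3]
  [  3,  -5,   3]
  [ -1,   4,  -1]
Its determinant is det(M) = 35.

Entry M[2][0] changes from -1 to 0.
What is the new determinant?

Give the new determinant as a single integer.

det is linear in row 2: changing M[2][0] by delta changes det by delta * cofactor(2,0).
Cofactor C_20 = (-1)^(2+0) * minor(2,0) = 12
Entry delta = 0 - -1 = 1
Det delta = 1 * 12 = 12
New det = 35 + 12 = 47

Answer: 47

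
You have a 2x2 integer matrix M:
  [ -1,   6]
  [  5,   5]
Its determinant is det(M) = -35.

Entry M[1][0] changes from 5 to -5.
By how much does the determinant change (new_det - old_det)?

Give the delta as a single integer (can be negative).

Answer: 60

Derivation:
Cofactor C_10 = -6
Entry delta = -5 - 5 = -10
Det delta = entry_delta * cofactor = -10 * -6 = 60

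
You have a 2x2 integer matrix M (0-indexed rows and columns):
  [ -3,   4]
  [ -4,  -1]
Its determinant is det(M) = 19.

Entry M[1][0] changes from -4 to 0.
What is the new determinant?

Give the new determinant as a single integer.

det is linear in row 1: changing M[1][0] by delta changes det by delta * cofactor(1,0).
Cofactor C_10 = (-1)^(1+0) * minor(1,0) = -4
Entry delta = 0 - -4 = 4
Det delta = 4 * -4 = -16
New det = 19 + -16 = 3

Answer: 3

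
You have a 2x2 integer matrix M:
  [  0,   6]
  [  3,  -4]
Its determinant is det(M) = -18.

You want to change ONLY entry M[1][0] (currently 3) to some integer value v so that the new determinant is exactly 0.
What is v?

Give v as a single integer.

Answer: 0

Derivation:
det is linear in entry M[1][0]: det = old_det + (v - 3) * C_10
Cofactor C_10 = -6
Want det = 0: -18 + (v - 3) * -6 = 0
  (v - 3) = 18 / -6 = -3
  v = 3 + (-3) = 0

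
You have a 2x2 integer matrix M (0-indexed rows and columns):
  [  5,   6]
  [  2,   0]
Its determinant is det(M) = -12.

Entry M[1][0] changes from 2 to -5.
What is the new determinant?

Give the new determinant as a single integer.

Answer: 30

Derivation:
det is linear in row 1: changing M[1][0] by delta changes det by delta * cofactor(1,0).
Cofactor C_10 = (-1)^(1+0) * minor(1,0) = -6
Entry delta = -5 - 2 = -7
Det delta = -7 * -6 = 42
New det = -12 + 42 = 30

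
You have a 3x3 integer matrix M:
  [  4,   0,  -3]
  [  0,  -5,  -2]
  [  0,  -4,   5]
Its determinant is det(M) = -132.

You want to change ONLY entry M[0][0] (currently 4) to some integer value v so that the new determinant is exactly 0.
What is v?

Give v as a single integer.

Answer: 0

Derivation:
det is linear in entry M[0][0]: det = old_det + (v - 4) * C_00
Cofactor C_00 = -33
Want det = 0: -132 + (v - 4) * -33 = 0
  (v - 4) = 132 / -33 = -4
  v = 4 + (-4) = 0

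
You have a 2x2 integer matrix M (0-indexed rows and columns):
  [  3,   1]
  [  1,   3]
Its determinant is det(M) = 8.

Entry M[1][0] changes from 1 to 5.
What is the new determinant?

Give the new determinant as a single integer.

Answer: 4

Derivation:
det is linear in row 1: changing M[1][0] by delta changes det by delta * cofactor(1,0).
Cofactor C_10 = (-1)^(1+0) * minor(1,0) = -1
Entry delta = 5 - 1 = 4
Det delta = 4 * -1 = -4
New det = 8 + -4 = 4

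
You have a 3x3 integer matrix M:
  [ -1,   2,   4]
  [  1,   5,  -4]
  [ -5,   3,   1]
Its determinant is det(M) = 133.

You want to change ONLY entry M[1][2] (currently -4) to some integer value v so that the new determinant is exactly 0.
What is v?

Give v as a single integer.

Answer: 15

Derivation:
det is linear in entry M[1][2]: det = old_det + (v - -4) * C_12
Cofactor C_12 = -7
Want det = 0: 133 + (v - -4) * -7 = 0
  (v - -4) = -133 / -7 = 19
  v = -4 + (19) = 15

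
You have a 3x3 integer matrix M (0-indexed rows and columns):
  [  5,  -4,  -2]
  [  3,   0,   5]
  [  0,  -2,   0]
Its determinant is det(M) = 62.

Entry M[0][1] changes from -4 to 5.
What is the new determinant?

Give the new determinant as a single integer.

Answer: 62

Derivation:
det is linear in row 0: changing M[0][1] by delta changes det by delta * cofactor(0,1).
Cofactor C_01 = (-1)^(0+1) * minor(0,1) = 0
Entry delta = 5 - -4 = 9
Det delta = 9 * 0 = 0
New det = 62 + 0 = 62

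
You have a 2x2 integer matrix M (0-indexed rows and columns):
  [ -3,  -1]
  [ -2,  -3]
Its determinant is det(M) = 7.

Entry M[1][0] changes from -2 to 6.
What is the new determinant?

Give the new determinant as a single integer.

Answer: 15

Derivation:
det is linear in row 1: changing M[1][0] by delta changes det by delta * cofactor(1,0).
Cofactor C_10 = (-1)^(1+0) * minor(1,0) = 1
Entry delta = 6 - -2 = 8
Det delta = 8 * 1 = 8
New det = 7 + 8 = 15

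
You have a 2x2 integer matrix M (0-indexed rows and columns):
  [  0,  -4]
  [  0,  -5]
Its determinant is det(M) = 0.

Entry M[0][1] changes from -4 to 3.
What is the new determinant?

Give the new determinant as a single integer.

Answer: 0

Derivation:
det is linear in row 0: changing M[0][1] by delta changes det by delta * cofactor(0,1).
Cofactor C_01 = (-1)^(0+1) * minor(0,1) = 0
Entry delta = 3 - -4 = 7
Det delta = 7 * 0 = 0
New det = 0 + 0 = 0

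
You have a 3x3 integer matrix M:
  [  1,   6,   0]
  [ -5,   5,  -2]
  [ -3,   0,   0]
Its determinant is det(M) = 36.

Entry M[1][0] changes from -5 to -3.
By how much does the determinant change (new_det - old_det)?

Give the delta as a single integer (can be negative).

Answer: 0

Derivation:
Cofactor C_10 = 0
Entry delta = -3 - -5 = 2
Det delta = entry_delta * cofactor = 2 * 0 = 0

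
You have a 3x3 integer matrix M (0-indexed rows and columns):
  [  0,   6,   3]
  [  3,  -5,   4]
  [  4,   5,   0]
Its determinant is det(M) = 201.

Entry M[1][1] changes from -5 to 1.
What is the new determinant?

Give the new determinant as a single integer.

det is linear in row 1: changing M[1][1] by delta changes det by delta * cofactor(1,1).
Cofactor C_11 = (-1)^(1+1) * minor(1,1) = -12
Entry delta = 1 - -5 = 6
Det delta = 6 * -12 = -72
New det = 201 + -72 = 129

Answer: 129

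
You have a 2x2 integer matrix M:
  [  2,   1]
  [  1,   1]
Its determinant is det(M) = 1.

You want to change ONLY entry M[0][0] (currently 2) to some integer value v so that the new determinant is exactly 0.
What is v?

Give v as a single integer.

Answer: 1

Derivation:
det is linear in entry M[0][0]: det = old_det + (v - 2) * C_00
Cofactor C_00 = 1
Want det = 0: 1 + (v - 2) * 1 = 0
  (v - 2) = -1 / 1 = -1
  v = 2 + (-1) = 1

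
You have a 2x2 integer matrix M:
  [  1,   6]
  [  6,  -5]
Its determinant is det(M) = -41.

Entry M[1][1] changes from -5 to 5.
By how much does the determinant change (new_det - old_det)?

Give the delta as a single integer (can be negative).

Answer: 10

Derivation:
Cofactor C_11 = 1
Entry delta = 5 - -5 = 10
Det delta = entry_delta * cofactor = 10 * 1 = 10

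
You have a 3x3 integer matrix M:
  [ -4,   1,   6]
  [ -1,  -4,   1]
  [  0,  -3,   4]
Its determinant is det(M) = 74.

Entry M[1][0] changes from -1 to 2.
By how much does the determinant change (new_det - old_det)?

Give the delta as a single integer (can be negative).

Cofactor C_10 = -22
Entry delta = 2 - -1 = 3
Det delta = entry_delta * cofactor = 3 * -22 = -66

Answer: -66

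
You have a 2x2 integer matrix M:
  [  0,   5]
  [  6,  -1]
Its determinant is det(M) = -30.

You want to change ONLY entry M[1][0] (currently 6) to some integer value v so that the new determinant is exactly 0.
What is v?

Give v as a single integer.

Answer: 0

Derivation:
det is linear in entry M[1][0]: det = old_det + (v - 6) * C_10
Cofactor C_10 = -5
Want det = 0: -30 + (v - 6) * -5 = 0
  (v - 6) = 30 / -5 = -6
  v = 6 + (-6) = 0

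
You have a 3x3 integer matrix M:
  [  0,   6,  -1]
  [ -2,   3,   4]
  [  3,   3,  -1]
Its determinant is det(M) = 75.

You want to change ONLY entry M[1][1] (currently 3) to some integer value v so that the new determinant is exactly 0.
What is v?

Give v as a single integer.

det is linear in entry M[1][1]: det = old_det + (v - 3) * C_11
Cofactor C_11 = 3
Want det = 0: 75 + (v - 3) * 3 = 0
  (v - 3) = -75 / 3 = -25
  v = 3 + (-25) = -22

Answer: -22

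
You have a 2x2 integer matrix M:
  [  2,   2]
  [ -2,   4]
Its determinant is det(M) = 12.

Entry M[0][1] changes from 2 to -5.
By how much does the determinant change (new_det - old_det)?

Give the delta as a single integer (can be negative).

Cofactor C_01 = 2
Entry delta = -5 - 2 = -7
Det delta = entry_delta * cofactor = -7 * 2 = -14

Answer: -14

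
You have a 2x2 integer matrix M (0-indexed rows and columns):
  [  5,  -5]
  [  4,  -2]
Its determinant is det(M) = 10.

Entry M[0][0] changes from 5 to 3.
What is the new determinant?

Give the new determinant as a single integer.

Answer: 14

Derivation:
det is linear in row 0: changing M[0][0] by delta changes det by delta * cofactor(0,0).
Cofactor C_00 = (-1)^(0+0) * minor(0,0) = -2
Entry delta = 3 - 5 = -2
Det delta = -2 * -2 = 4
New det = 10 + 4 = 14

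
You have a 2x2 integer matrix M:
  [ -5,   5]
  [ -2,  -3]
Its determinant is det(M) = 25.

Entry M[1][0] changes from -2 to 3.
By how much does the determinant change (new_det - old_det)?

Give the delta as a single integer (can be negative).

Cofactor C_10 = -5
Entry delta = 3 - -2 = 5
Det delta = entry_delta * cofactor = 5 * -5 = -25

Answer: -25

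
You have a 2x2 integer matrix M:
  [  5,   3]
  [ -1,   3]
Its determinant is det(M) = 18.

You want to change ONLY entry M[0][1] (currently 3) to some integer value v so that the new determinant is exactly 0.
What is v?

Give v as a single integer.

Answer: -15

Derivation:
det is linear in entry M[0][1]: det = old_det + (v - 3) * C_01
Cofactor C_01 = 1
Want det = 0: 18 + (v - 3) * 1 = 0
  (v - 3) = -18 / 1 = -18
  v = 3 + (-18) = -15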